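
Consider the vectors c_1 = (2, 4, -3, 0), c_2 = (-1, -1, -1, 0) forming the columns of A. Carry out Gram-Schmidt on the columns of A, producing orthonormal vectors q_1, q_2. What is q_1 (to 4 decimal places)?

q_1 = c_1/‖c_1‖ = (2, 4, -3, 0)/5.3852 = (0.3714, 0.7428, -0.5571, 0.0000).

q_1 = (0.3714, 0.7428, -0.5571, 0.0000)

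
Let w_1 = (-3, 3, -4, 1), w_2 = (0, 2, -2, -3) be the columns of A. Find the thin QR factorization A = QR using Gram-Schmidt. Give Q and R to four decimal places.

q_1 = w_1/‖w_1‖ = (-3, 3, -4, 1)/5.9161 = (-0.5071, 0.5071, -0.6761, 0.1690).
r_{12} = q_1·w_2 = 1.8593.
u_2 = w_2 − 1.8593·q_1 = (0.9429, 1.0571, -0.7429, -3.3143).
‖u_2‖ = 3.6801, so q_2 = (0.2562, 0.2873, -0.2019, -0.9006).

Q = [[-0.5071, 0.2562], [0.5071, 0.2873], [-0.6761, -0.2019], [0.1690, -0.9006]], R = [[5.9161, 1.8593], [0.0000, 3.6801]]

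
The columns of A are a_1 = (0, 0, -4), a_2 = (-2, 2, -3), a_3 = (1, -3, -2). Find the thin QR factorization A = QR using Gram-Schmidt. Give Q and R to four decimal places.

a_1 = (0, 0, -4); ‖a_1‖ = 4.0000, so q_1 = (0.0000, 0.0000, -1.0000).
q_1·a_2 = 0.0000·(-2) + 0.0000·2 + (-1.0000)·(-3) = 3.0000.
u_2 = a_2 − 3.0000·q_1 = (-2.0000, 2.0000, 0.0000).
‖u_2‖ = 2.8284, so q_2 = (-0.7071, 0.7071, 0.0000).
q_1·a_3 = 0.0000·1 + 0.0000·(-3) + (-1.0000)·(-2) = 2.0000; q_2·a_3 = (-0.7071)·1 + 0.7071·(-3) + 0.0000·(-2) = -2.8284.
u_3 = a_3 − 2.0000·q_1 + 2.8284·q_2 = (-1.0000, -1.0000, 0.0000).
‖u_3‖ = 1.4142, so q_3 = (-0.7071, -0.7071, 0.0000).

Q = [[0.0000, -0.7071, -0.7071], [0.0000, 0.7071, -0.7071], [-1.0000, 0.0000, 0.0000]], R = [[4.0000, 3.0000, 2.0000], [0.0000, 2.8284, -2.8284], [0.0000, 0.0000, 1.4142]]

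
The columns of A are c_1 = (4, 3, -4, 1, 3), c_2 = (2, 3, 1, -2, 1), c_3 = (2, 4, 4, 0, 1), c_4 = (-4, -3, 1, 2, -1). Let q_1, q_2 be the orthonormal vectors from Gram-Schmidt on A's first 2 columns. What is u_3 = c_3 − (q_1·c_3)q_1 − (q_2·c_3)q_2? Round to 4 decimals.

u_3 = (0.3157, 0.8486, 1.9082, 2.7257, 0.3661)

c_1 = (4, 3, -4, 1, 3); ‖c_1‖ = 7.1414, so q_1 = (0.5601, 0.4201, -0.5601, 0.1400, 0.4201).
q_1·c_2 = 0.5601·2 + 0.4201·3 + (-0.5601)·1 + 0.1400·(-2) + 0.4201·1 = 1.9604.
u_2 = c_2 − 1.9604·q_1 = (0.9020, 2.1765, 2.0980, -2.2745, 0.1765).
‖u_2‖ = 3.8932, so q_2 = (0.2317, 0.5590, 0.5389, -0.5842, 0.0453).
q_1·c_3 = 0.5601·2 + 0.4201·4 + (-0.5601)·4 + 0.1400·0 + 0.4201·1 = 0.9802; q_2·c_3 = 0.2317·2 + 0.5590·4 + 0.5389·4 + (-0.5842)·0 + 0.0453·1 = 4.9005.
u_3 = c_3 − 0.9802·q_1 − 4.9005·q_2 = (0.3157, 0.8486, 1.9082, 2.7257, 0.3661).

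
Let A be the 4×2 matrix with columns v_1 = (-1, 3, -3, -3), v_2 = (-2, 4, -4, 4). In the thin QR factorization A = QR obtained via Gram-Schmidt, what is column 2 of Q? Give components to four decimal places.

v_1 = (-1, 3, -3, -3); ‖v_1‖ = 5.2915, so e_1 = (-0.1890, 0.5669, -0.5669, -0.5669).
e_1·v_2 = (-0.1890)·(-2) + 0.5669·4 + (-0.5669)·(-4) + (-0.5669)·4 = 2.6458.
u_2 = v_2 − 2.6458·e_1 = (-1.5000, 2.5000, -2.5000, 5.5000).
‖u_2‖ = 6.7082, so e_2 = (-0.2236, 0.3727, -0.3727, 0.8199).

e_2 = (-0.2236, 0.3727, -0.3727, 0.8199)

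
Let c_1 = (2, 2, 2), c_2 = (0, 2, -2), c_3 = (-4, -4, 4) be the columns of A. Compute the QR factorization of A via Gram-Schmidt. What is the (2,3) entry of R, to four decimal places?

q_1 = c_1/‖c_1‖ = (2, 2, 2)/3.4641 = (0.5774, 0.5774, 0.5774).
r_{12} = q_1·c_2 = 0.0000.
u_2 = c_2 + 0.0000·q_1 = (0.0000, 2.0000, -2.0000).
‖u_2‖ = 2.8284, so q_2 = (0.0000, 0.7071, -0.7071).
r_{23} = q_2·c_3 = -5.6569.

r_{23} = -5.6569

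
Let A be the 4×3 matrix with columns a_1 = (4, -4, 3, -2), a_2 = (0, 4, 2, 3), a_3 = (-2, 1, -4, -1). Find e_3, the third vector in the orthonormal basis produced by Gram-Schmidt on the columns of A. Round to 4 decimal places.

e_3 = (0.6374, 0.5067, -0.4325, -0.3872)

a_1 = (4, -4, 3, -2); ‖a_1‖ = 6.7082, so e_1 = (0.5963, -0.5963, 0.4472, -0.2981).
e_1·a_2 = 0.5963·0 + (-0.5963)·4 + 0.4472·2 + (-0.2981)·3 = -2.3851.
u_2 = a_2 + 2.3851·e_1 = (1.4222, 2.5778, 3.0667, 2.2889).
‖u_2‖ = 4.8282, so e_2 = (0.2946, 0.5339, 0.6352, 0.4741).
e_1·a_3 = 0.5963·(-2) + (-0.5963)·1 + 0.4472·(-4) + (-0.2981)·(-1) = -3.2796; e_2·a_3 = 0.2946·(-2) + 0.5339·1 + 0.6352·(-4) + 0.4741·(-1) = -3.0700.
u_3 = a_3 + 3.2796·e_1 + 3.0700·e_2 = (0.8599, 0.6835, -0.5834, -0.5224).
‖u_3‖ = 1.3490, so e_3 = (0.6374, 0.5067, -0.4325, -0.3872).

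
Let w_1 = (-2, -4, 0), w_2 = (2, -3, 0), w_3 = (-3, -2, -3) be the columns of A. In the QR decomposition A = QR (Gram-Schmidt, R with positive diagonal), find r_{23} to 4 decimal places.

r_{23} = -1.7889

w_1 = (-2, -4, 0); ‖w_1‖ = 4.4721, so e_1 = (-0.4472, -0.8944, 0.0000).
e_1·w_2 = (-0.4472)·2 + (-0.8944)·(-3) + 0.0000·0 = 1.7889.
u_2 = w_2 − 1.7889·e_1 = (2.8000, -1.4000, 0.0000).
‖u_2‖ = 3.1305, so e_2 = (0.8944, -0.4472, 0.0000).
r_{23} = e_2·w_3 = -1.7889.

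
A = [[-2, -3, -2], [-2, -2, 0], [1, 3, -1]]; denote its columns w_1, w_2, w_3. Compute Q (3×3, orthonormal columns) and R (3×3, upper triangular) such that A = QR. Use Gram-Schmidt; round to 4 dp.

w_1 = (-2, -2, 1); ‖w_1‖ = 3.0000, so q_1 = (-0.6667, -0.6667, 0.3333).
q_1·w_2 = (-0.6667)·(-3) + (-0.6667)·(-2) + 0.3333·3 = 4.3333.
u_2 = w_2 − 4.3333·q_1 = (-0.1111, 0.8889, 1.5556).
‖u_2‖ = 1.7951, so q_2 = (-0.0619, 0.4952, 0.8666).
q_1·w_3 = (-0.6667)·(-2) + (-0.6667)·0 + 0.3333·(-1) = 1.0000; q_2·w_3 = (-0.0619)·(-2) + 0.4952·0 + 0.8666·(-1) = -0.7428.
u_3 = w_3 − 1.0000·q_1 + 0.7428·q_2 = (-1.3793, 1.0345, -0.6897).
‖u_3‖ = 1.8570, so q_3 = (-0.7428, 0.5571, -0.3714).

Q = [[-0.6667, -0.0619, -0.7428], [-0.6667, 0.4952, 0.5571], [0.3333, 0.8666, -0.3714]], R = [[3.0000, 4.3333, 1.0000], [0.0000, 1.7951, -0.7428], [0.0000, 0.0000, 1.8570]]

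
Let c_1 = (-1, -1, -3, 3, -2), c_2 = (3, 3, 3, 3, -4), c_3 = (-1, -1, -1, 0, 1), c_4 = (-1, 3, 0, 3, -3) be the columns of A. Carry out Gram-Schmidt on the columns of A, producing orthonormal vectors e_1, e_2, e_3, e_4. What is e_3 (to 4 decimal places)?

c_1 = (-1, -1, -3, 3, -2); ‖c_1‖ = 4.8990, so e_1 = (-0.2041, -0.2041, -0.6124, 0.6124, -0.4082).
e_1·c_2 = (-0.2041)·3 + (-0.2041)·3 + (-0.6124)·3 + 0.6124·3 + (-0.4082)·(-4) = 0.4082.
u_2 = c_2 − 0.4082·e_1 = (3.0833, 3.0833, 3.2500, 2.7500, -3.8333).
‖u_2‖ = 7.1995, so e_2 = (0.4283, 0.4283, 0.4514, 0.3820, -0.5324).
e_1·c_3 = (-0.2041)·(-1) + (-0.2041)·(-1) + (-0.6124)·(-1) + 0.6124·0 + (-0.4082)·1 = 0.6124; e_2·c_3 = 0.4283·(-1) + 0.4283·(-1) + 0.4514·(-1) + 0.3820·0 + (-0.5324)·1 = -1.8404.
u_3 = c_3 − 0.6124·e_1 + 1.8404·e_2 = (-0.0868, -0.0868, 0.2058, 0.3280, 0.2701).
‖u_3‖ = 0.4878, so e_3 = (-0.1780, -0.1780, 0.4219, 0.6724, 0.5537).

e_3 = (-0.1780, -0.1780, 0.4219, 0.6724, 0.5537)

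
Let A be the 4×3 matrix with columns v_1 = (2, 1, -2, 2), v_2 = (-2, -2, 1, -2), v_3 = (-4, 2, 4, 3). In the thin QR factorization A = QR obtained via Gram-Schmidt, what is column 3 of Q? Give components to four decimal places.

v_1 = (2, 1, -2, 2); ‖v_1‖ = 3.6056, so e_1 = (0.5547, 0.2774, -0.5547, 0.5547).
e_1·v_2 = 0.5547·(-2) + 0.2774·(-2) + (-0.5547)·1 + 0.5547·(-2) = -3.3282.
u_2 = v_2 + 3.3282·e_1 = (-0.1538, -1.0769, -0.8462, -0.1538).
‖u_2‖ = 1.3868, so e_2 = (-0.1109, -0.7766, -0.6102, -0.1109).
e_1·v_3 = 0.5547·(-4) + 0.2774·2 + (-0.5547)·4 + 0.5547·3 = -2.2188; e_2·v_3 = (-0.1109)·(-4) + (-0.7766)·2 + (-0.6102)·4 + (-0.1109)·3 = -3.8829.
u_3 = v_3 + 2.2188·e_1 + 3.8829·e_2 = (-3.2000, -0.4000, 0.4000, 3.8000).
‖u_3‖ = 5.0000, so e_3 = (-0.6400, -0.0800, 0.0800, 0.7600).

e_3 = (-0.6400, -0.0800, 0.0800, 0.7600)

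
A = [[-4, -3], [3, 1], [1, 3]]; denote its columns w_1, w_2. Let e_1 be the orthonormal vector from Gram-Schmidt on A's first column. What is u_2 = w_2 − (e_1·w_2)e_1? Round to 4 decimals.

u_2 = (-0.2308, -1.0769, 2.3077)

w_1 = (-4, 3, 1); ‖w_1‖ = 5.0990, so e_1 = (-0.7845, 0.5883, 0.1961).
e_1·w_2 = (-0.7845)·(-3) + 0.5883·1 + 0.1961·3 = 3.5301.
u_2 = w_2 − 3.5301·e_1 = (-0.2308, -1.0769, 2.3077).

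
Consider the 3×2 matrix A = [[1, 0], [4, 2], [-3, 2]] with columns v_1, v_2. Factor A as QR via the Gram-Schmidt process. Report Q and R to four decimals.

Q = [[0.1961, -0.0275], [0.7845, 0.6042], [-0.5883, 0.7964]], R = [[5.0990, 0.3922], [0.0000, 2.8011]]

v_1 = (1, 4, -3); ‖v_1‖ = 5.0990, so e_1 = (0.1961, 0.7845, -0.5883).
e_1·v_2 = 0.1961·0 + 0.7845·2 + (-0.5883)·2 = 0.3922.
u_2 = v_2 − 0.3922·e_1 = (-0.0769, 1.6923, 2.2308).
‖u_2‖ = 2.8011, so e_2 = (-0.0275, 0.6042, 0.7964).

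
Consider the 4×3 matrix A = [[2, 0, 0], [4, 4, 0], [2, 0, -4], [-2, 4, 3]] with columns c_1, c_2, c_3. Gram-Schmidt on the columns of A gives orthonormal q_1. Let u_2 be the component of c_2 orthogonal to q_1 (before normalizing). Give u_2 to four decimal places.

u_2 = (-0.5714, 2.8571, -0.5714, 4.5714)

q_1 = c_1/‖c_1‖ = (2, 4, 2, -2)/5.2915 = (0.3780, 0.7559, 0.3780, -0.3780).
r_{12} = q_1·c_2 = 1.5119.
u_2 = c_2 − 1.5119·q_1 = (-0.5714, 2.8571, -0.5714, 4.5714).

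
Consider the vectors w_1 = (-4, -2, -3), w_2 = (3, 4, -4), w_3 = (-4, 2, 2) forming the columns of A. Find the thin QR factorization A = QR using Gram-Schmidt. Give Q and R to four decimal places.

Q = [[-0.7428, 0.3045, -0.5963], [-0.3714, 0.5536, 0.7454], [-0.5571, -0.7751, 0.2981]], R = [[5.3852, -1.4856, 1.1142], [0.0000, 6.2284, -1.6609], [0.0000, 0.0000, 4.4721]]

w_1 = (-4, -2, -3); ‖w_1‖ = 5.3852, so e_1 = (-0.7428, -0.3714, -0.5571).
e_1·w_2 = (-0.7428)·3 + (-0.3714)·4 + (-0.5571)·(-4) = -1.4856.
u_2 = w_2 + 1.4856·e_1 = (1.8966, 3.4483, -4.8276).
‖u_2‖ = 6.2284, so e_2 = (0.3045, 0.5536, -0.7751).
e_1·w_3 = (-0.7428)·(-4) + (-0.3714)·2 + (-0.5571)·2 = 1.1142; e_2·w_3 = 0.3045·(-4) + 0.5536·2 + (-0.7751)·2 = -1.6609.
u_3 = w_3 − 1.1142·e_1 + 1.6609·e_2 = (-2.6667, 3.3333, 1.3333).
‖u_3‖ = 4.4721, so e_3 = (-0.5963, 0.7454, 0.2981).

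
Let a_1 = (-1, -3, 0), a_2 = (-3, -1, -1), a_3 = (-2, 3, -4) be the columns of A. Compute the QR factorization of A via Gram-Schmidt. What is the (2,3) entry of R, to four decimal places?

a_1 = (-1, -3, 0); ‖a_1‖ = 3.1623, so q_1 = (-0.3162, -0.9487, 0.0000).
q_1·a_2 = (-0.3162)·(-3) + (-0.9487)·(-1) + 0.0000·(-1) = 1.8974.
u_2 = a_2 − 1.8974·q_1 = (-2.4000, 0.8000, -1.0000).
‖u_2‖ = 2.7203, so q_2 = (-0.8823, 0.2941, -0.3676).
r_{23} = q_2·a_3 = 4.1172.

r_{23} = 4.1172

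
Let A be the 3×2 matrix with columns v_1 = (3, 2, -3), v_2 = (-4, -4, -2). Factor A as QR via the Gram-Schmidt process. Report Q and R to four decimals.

v_1 = (3, 2, -3); ‖v_1‖ = 4.6904, so q_1 = (0.6396, 0.4264, -0.6396).
q_1·v_2 = 0.6396·(-4) + 0.4264·(-4) + (-0.6396)·(-2) = -2.9848.
u_2 = v_2 + 2.9848·q_1 = (-2.0909, -2.7273, -3.9091).
‖u_2‖ = 5.2049, so q_2 = (-0.4017, -0.5240, -0.7510).

Q = [[0.6396, -0.4017], [0.4264, -0.5240], [-0.6396, -0.7510]], R = [[4.6904, -2.9848], [0.0000, 5.2049]]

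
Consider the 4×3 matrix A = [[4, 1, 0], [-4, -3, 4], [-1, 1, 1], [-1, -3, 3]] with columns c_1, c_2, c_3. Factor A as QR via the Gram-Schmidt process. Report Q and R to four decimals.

Q = [[0.6860, -0.3454, 0.5611], [-0.6860, -0.2727, 0.3553], [-0.1715, 0.4726, 0.7434], [-0.1715, -0.7635, 0.0795]], R = [[5.8310, 3.0870, -3.4300], [0.0000, 3.2358, -2.9086], [0.0000, 0.0000, 2.4032]]

q_1 = c_1/‖c_1‖ = (4, -4, -1, -1)/5.8310 = (0.6860, -0.6860, -0.1715, -0.1715).
r_{12} = q_1·c_2 = 3.0870.
u_2 = c_2 − 3.0870·q_1 = (-1.1176, -0.8824, 1.5294, -2.4706).
‖u_2‖ = 3.2358, so q_2 = (-0.3454, -0.2727, 0.4726, -0.7635).
r_{13} = q_1·c_3 = -3.4300; r_{23} = q_2·c_3 = -2.9086.
u_3 = c_3 + 3.4300·q_1 + 2.9086·q_2 = (1.3483, 0.8539, 1.7865, 0.1910).
‖u_3‖ = 2.4032, so q_3 = (0.5611, 0.3553, 0.7434, 0.0795).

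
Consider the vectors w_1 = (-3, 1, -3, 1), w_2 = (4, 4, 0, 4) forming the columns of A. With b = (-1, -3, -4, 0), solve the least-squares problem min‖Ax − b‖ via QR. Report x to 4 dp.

x = (0.5424, -0.2881)

w_1 = (-3, 1, -3, 1); ‖w_1‖ = 4.4721, so e_1 = (-0.6708, 0.2236, -0.6708, 0.2236).
e_1·w_2 = (-0.6708)·4 + 0.2236·4 + (-0.6708)·0 + 0.2236·4 = -0.8944.
u_2 = w_2 + 0.8944·e_1 = (3.4000, 4.2000, -0.6000, 4.2000).
‖u_2‖ = 6.8702, so e_2 = (0.4949, 0.6113, -0.0873, 0.6113).
Qᵀb = (2.6833, -1.9796).
Back-substitute: x_2 = -1.9796/6.8702 = -0.2881.
x_1 = (2.6833 + 0.8944·(-0.2881))/4.4721 = 0.5424.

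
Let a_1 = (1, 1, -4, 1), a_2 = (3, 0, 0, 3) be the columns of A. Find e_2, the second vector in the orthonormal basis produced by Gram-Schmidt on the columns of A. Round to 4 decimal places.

e_2 = (0.6689, -0.0787, 0.3148, 0.6689)

a_1 = (1, 1, -4, 1); ‖a_1‖ = 4.3589, so e_1 = (0.2294, 0.2294, -0.9177, 0.2294).
e_1·a_2 = 0.2294·3 + 0.2294·0 + (-0.9177)·0 + 0.2294·3 = 1.3765.
u_2 = a_2 − 1.3765·e_1 = (2.6842, -0.3158, 1.2632, 2.6842).
‖u_2‖ = 4.0131, so e_2 = (0.6689, -0.0787, 0.3148, 0.6689).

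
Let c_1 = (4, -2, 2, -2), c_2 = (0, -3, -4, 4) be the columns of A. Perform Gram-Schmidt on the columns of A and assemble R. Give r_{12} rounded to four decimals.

c_1 = (4, -2, 2, -2); ‖c_1‖ = 5.2915, so q_1 = (0.7559, -0.3780, 0.3780, -0.3780).
r_{12} = q_1·c_2 = -1.8898.

r_{12} = -1.8898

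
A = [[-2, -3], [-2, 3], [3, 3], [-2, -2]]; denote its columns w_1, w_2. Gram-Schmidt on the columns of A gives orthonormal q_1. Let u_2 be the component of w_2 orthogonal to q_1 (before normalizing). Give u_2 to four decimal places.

w_1 = (-2, -2, 3, -2); ‖w_1‖ = 4.5826, so q_1 = (-0.4364, -0.4364, 0.6547, -0.4364).
q_1·w_2 = (-0.4364)·(-3) + (-0.4364)·3 + 0.6547·3 + (-0.4364)·(-2) = 2.8368.
u_2 = w_2 − 2.8368·q_1 = (-1.7619, 4.2381, 1.1429, -0.7619).

u_2 = (-1.7619, 4.2381, 1.1429, -0.7619)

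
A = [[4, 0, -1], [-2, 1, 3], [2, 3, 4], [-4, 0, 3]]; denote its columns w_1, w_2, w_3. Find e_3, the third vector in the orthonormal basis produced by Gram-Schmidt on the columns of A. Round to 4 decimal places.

w_1 = (4, -2, 2, -4); ‖w_1‖ = 6.3246, so e_1 = (0.6325, -0.3162, 0.3162, -0.6325).
e_1·w_2 = 0.6325·0 + (-0.3162)·1 + 0.3162·3 + (-0.6325)·0 = 0.6325.
u_2 = w_2 − 0.6325·e_1 = (-0.4000, 1.2000, 2.8000, 0.4000).
‖u_2‖ = 3.0984, so e_2 = (-0.1291, 0.3873, 0.9037, 0.1291).
e_1·w_3 = 0.6325·(-1) + (-0.3162)·3 + 0.3162·4 + (-0.6325)·3 = -2.2136; e_2·w_3 = (-0.1291)·(-1) + 0.3873·3 + 0.9037·4 + 0.1291·3 = 5.2931.
u_3 = w_3 + 2.2136·e_1 − 5.2931·e_2 = (1.0833, 0.2500, -0.0833, 0.9167).
‖u_3‖ = 1.4434, so e_3 = (0.7506, 0.1732, -0.0577, 0.6351).

e_3 = (0.7506, 0.1732, -0.0577, 0.6351)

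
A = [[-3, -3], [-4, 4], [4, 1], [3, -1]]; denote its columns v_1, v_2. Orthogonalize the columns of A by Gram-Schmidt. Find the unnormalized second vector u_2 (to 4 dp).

v_1 = (-3, -4, 4, 3); ‖v_1‖ = 7.0711, so e_1 = (-0.4243, -0.5657, 0.5657, 0.4243).
e_1·v_2 = (-0.4243)·(-3) + (-0.5657)·4 + 0.5657·1 + 0.4243·(-1) = -0.8485.
u_2 = v_2 + 0.8485·e_1 = (-3.3600, 3.5200, 1.4800, -0.6400).

u_2 = (-3.3600, 3.5200, 1.4800, -0.6400)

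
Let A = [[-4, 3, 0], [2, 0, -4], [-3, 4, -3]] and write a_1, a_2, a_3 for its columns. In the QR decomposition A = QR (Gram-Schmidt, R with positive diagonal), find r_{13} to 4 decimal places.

r_{13} = 0.1857

a_1 = (-4, 2, -3); ‖a_1‖ = 5.3852, so q_1 = (-0.7428, 0.3714, -0.5571).
r_{13} = q_1·a_3 = 0.1857.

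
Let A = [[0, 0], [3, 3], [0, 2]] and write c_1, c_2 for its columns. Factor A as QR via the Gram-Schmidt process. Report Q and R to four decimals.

Q = [[0.0000, 0.0000], [1.0000, 0.0000], [0.0000, 1.0000]], R = [[3.0000, 3.0000], [0.0000, 2.0000]]

c_1 = (0, 3, 0); ‖c_1‖ = 3.0000, so e_1 = (0.0000, 1.0000, 0.0000).
e_1·c_2 = 0.0000·0 + 1.0000·3 + 0.0000·2 = 3.0000.
u_2 = c_2 − 3.0000·e_1 = (0.0000, 0.0000, 2.0000).
‖u_2‖ = 2.0000, so e_2 = (0.0000, 0.0000, 1.0000).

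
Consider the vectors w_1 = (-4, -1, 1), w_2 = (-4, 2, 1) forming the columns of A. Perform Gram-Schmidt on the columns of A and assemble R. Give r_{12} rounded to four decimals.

r_{12} = 3.5355

q_1 = w_1/‖w_1‖ = (-4, -1, 1)/4.2426 = (-0.9428, -0.2357, 0.2357).
r_{12} = q_1·w_2 = 3.5355.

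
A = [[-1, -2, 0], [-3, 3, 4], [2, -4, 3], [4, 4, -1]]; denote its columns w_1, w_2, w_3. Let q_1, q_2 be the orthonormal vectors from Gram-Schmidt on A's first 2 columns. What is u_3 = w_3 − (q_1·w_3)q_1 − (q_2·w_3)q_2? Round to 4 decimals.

u_3 = (-0.4937, 3.2528, 3.3351, 0.6486)

w_1 = (-1, -3, 2, 4); ‖w_1‖ = 5.4772, so q_1 = (-0.1826, -0.5477, 0.3651, 0.7303).
q_1·w_2 = (-0.1826)·(-2) + (-0.5477)·3 + 0.3651·(-4) + 0.7303·4 = 0.1826.
u_2 = w_2 − 0.1826·q_1 = (-1.9667, 3.1000, -4.0667, 3.8667).
‖u_2‖ = 6.7057, so q_2 = (-0.2933, 0.4623, -0.6064, 0.5766).
q_1·w_3 = (-0.1826)·0 + (-0.5477)·4 + 0.3651·3 + 0.7303·(-1) = -1.8257; q_2·w_3 = (-0.2933)·0 + 0.4623·4 + (-0.6064)·3 + 0.5766·(-1) = -0.5468.
u_3 = w_3 + 1.8257·q_1 + 0.5468·q_2 = (-0.4937, 3.2528, 3.3351, 0.6486).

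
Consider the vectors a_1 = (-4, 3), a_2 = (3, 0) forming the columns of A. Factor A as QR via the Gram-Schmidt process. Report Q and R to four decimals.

a_1 = (-4, 3); ‖a_1‖ = 5.0000, so e_1 = (-0.8000, 0.6000).
e_1·a_2 = (-0.8000)·3 + 0.6000·0 = -2.4000.
u_2 = a_2 + 2.4000·e_1 = (1.0800, 1.4400).
‖u_2‖ = 1.8000, so e_2 = (0.6000, 0.8000).

Q = [[-0.8000, 0.6000], [0.6000, 0.8000]], R = [[5.0000, -2.4000], [0.0000, 1.8000]]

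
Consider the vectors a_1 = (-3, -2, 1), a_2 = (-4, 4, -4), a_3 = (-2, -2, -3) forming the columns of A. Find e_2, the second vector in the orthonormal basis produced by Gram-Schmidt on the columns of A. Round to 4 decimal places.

a_1 = (-3, -2, 1); ‖a_1‖ = 3.7417, so e_1 = (-0.8018, -0.5345, 0.2673).
e_1·a_2 = (-0.8018)·(-4) + (-0.5345)·4 + 0.2673·(-4) = 0.0000.
u_2 = a_2 + 0.0000·e_1 = (-4.0000, 4.0000, -4.0000).
‖u_2‖ = 6.9282, so e_2 = (-0.5774, 0.5774, -0.5774).

e_2 = (-0.5774, 0.5774, -0.5774)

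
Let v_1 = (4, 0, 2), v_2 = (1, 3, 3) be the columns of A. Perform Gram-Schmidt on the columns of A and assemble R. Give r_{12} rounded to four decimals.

v_1 = (4, 0, 2); ‖v_1‖ = 4.4721, so q_1 = (0.8944, 0.0000, 0.4472).
r_{12} = q_1·v_2 = 2.2361.

r_{12} = 2.2361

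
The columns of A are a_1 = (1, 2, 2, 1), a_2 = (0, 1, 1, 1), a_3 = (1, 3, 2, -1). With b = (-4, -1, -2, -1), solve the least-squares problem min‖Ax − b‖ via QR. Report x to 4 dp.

a_1 = (1, 2, 2, 1); ‖a_1‖ = 3.1623, so e_1 = (0.3162, 0.6325, 0.6325, 0.3162).
e_1·a_2 = 0.3162·0 + 0.6325·1 + 0.6325·1 + 0.3162·1 = 1.5811.
u_2 = a_2 − 1.5811·e_1 = (-0.5000, 0.0000, 0.0000, 0.5000).
‖u_2‖ = 0.7071, so e_2 = (-0.7071, 0.0000, 0.0000, 0.7071).
e_1·a_3 = 0.3162·1 + 0.6325·3 + 0.6325·2 + 0.3162·(-1) = 3.1623; e_2·a_3 = (-0.7071)·1 + 0.0000·3 + 0.0000·2 + 0.7071·(-1) = -1.4142.
u_3 = a_3 − 3.1623·e_1 + 1.4142·e_2 = (-1.0000, 1.0000, 0.0000, -1.0000).
‖u_3‖ = 1.7321, so e_3 = (-0.5774, 0.5774, 0.0000, -0.5774).
Qᵀb = (-3.4785, 2.1213, 2.3094).
Back-substitute: x_3 = 2.3094/1.7321 = 1.3333.
x_2 = (2.1213 + 1.4142·1.3333)/0.7071 = 5.6667.
x_1 = (-3.4785 − 1.5811·5.6667 − 3.1623·1.3333)/3.1623 = -5.2667.

x = (-5.2667, 5.6667, 1.3333)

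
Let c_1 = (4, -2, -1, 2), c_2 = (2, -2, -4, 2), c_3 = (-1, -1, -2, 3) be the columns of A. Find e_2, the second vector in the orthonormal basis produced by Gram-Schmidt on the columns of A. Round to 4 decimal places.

e_1 = c_1/‖c_1‖ = (4, -2, -1, 2)/5.0000 = (0.8000, -0.4000, -0.2000, 0.4000).
r_{12} = e_1·c_2 = 4.0000.
u_2 = c_2 − 4.0000·e_1 = (-1.2000, -0.4000, -3.2000, 0.4000).
‖u_2‖ = 3.4641, so e_2 = (-0.3464, -0.1155, -0.9238, 0.1155).

e_2 = (-0.3464, -0.1155, -0.9238, 0.1155)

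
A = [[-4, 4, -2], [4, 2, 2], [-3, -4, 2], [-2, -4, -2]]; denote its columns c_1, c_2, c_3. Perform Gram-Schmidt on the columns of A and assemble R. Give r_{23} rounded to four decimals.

r_{23} = -1.1070

c_1 = (-4, 4, -3, -2); ‖c_1‖ = 6.7082, so e_1 = (-0.5963, 0.5963, -0.4472, -0.2981).
e_1·c_2 = (-0.5963)·4 + 0.5963·2 + (-0.4472)·(-4) + (-0.2981)·(-4) = 1.7889.
u_2 = c_2 − 1.7889·e_1 = (5.0667, 0.9333, -3.2000, -3.4667).
‖u_2‖ = 6.9857, so e_2 = (0.7253, 0.1336, -0.4581, -0.4963).
r_{23} = e_2·c_3 = -1.1070.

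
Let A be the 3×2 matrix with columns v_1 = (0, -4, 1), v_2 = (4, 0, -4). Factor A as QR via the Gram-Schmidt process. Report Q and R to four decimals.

v_1 = (0, -4, 1); ‖v_1‖ = 4.1231, so q_1 = (0.0000, -0.9701, 0.2425).
q_1·v_2 = 0.0000·4 + (-0.9701)·0 + 0.2425·(-4) = -0.9701.
u_2 = v_2 + 0.9701·q_1 = (4.0000, -0.9412, -3.7647).
‖u_2‖ = 5.5730, so q_2 = (0.7177, -0.1689, -0.6755).

Q = [[0.0000, 0.7177], [-0.9701, -0.1689], [0.2425, -0.6755]], R = [[4.1231, -0.9701], [0.0000, 5.5730]]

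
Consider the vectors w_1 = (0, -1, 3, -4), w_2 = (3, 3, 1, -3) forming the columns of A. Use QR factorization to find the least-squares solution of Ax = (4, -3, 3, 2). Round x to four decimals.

w_1 = (0, -1, 3, -4); ‖w_1‖ = 5.0990, so e_1 = (0.0000, -0.1961, 0.5883, -0.7845).
e_1·w_2 = 0.0000·3 + (-0.1961)·3 + 0.5883·1 + (-0.7845)·(-3) = 2.3534.
u_2 = w_2 − 2.3534·e_1 = (3.0000, 3.4615, -0.3846, -1.1538).
‖u_2‖ = 4.7394, so e_2 = (0.6330, 0.7304, -0.0812, -0.2435).
Qᵀb = (0.7845, -0.3895).
Back-substitute: x_2 = -0.3895/4.7394 = -0.0822.
x_1 = (0.7845 − 2.3534·(-0.0822))/5.0990 = 0.1918.

x = (0.1918, -0.0822)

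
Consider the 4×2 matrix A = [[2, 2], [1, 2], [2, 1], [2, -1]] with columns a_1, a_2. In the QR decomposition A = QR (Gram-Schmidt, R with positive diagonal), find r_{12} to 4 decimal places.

r_{12} = 1.6641

a_1 = (2, 1, 2, 2); ‖a_1‖ = 3.6056, so e_1 = (0.5547, 0.2774, 0.5547, 0.5547).
r_{12} = e_1·a_2 = 1.6641.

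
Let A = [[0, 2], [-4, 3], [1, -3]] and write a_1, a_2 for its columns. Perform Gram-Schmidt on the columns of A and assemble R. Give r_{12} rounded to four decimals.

r_{12} = -3.6380

q_1 = a_1/‖a_1‖ = (0, -4, 1)/4.1231 = (0.0000, -0.9701, 0.2425).
r_{12} = q_1·a_2 = -3.6380.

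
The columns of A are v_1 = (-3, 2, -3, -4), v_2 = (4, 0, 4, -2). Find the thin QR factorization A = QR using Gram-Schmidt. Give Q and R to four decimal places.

v_1 = (-3, 2, -3, -4); ‖v_1‖ = 6.1644, so e_1 = (-0.4867, 0.3244, -0.4867, -0.6489).
e_1·v_2 = (-0.4867)·4 + 0.3244·0 + (-0.4867)·4 + (-0.6489)·(-2) = -2.5955.
u_2 = v_2 + 2.5955·e_1 = (2.7368, 0.8421, 2.7368, -3.6842).
‖u_2‖ = 5.4095, so e_2 = (0.5059, 0.1557, 0.5059, -0.6811).

Q = [[-0.4867, 0.5059], [0.3244, 0.1557], [-0.4867, 0.5059], [-0.6489, -0.6811]], R = [[6.1644, -2.5955], [0.0000, 5.4095]]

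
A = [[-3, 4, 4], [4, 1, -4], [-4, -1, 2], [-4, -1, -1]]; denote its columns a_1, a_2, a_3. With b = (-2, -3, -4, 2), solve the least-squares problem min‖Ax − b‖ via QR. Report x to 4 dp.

a_1 = (-3, 4, -4, -4); ‖a_1‖ = 7.5498, so q_1 = (-0.3974, 0.5298, -0.5298, -0.5298).
q_1·a_2 = (-0.3974)·4 + 0.5298·1 + (-0.5298)·(-1) + (-0.5298)·(-1) = 0.0000.
u_2 = a_2 − 0.0000·q_1 = (4.0000, 1.0000, -1.0000, -1.0000).
‖u_2‖ = 4.3589, so q_2 = (0.9177, 0.2294, -0.2294, -0.2294).
q_1·a_3 = (-0.3974)·4 + 0.5298·(-4) + (-0.5298)·2 + (-0.5298)·(-1) = -4.2385; q_2·a_3 = 0.9177·4 + 0.2294·(-4) + (-0.2294)·2 + (-0.2294)·(-1) = 2.5236.
u_3 = a_3 + 4.2385·q_1 − 2.5236·q_2 = (0.0000, -2.3333, 0.3333, -2.6667).
‖u_3‖ = 3.5590, so q_3 = (0.0000, -0.6556, 0.0937, -0.7493).
Qᵀb = (0.2649, -2.0647, 0.0937).
Back-substitute: x_3 = 0.0937/3.5590 = 0.0263.
x_2 = (-2.0647 − 2.5236·0.0263)/4.3589 = -0.4889.
x_1 = (0.2649 − 0.0000·(-0.4889) + 4.2385·0.0263)/7.5498 = 0.0499.

x = (0.0499, -0.4889, 0.0263)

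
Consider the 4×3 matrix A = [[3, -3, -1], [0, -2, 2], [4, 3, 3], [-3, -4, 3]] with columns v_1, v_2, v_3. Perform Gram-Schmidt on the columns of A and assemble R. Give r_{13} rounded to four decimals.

v_1 = (3, 0, 4, -3); ‖v_1‖ = 5.8310, so e_1 = (0.5145, 0.0000, 0.6860, -0.5145).
r_{13} = e_1·v_3 = 0.0000.

r_{13} = 0.0000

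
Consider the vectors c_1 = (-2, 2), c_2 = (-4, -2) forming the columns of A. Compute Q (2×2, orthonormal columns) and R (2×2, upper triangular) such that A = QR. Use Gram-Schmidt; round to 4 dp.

c_1 = (-2, 2); ‖c_1‖ = 2.8284, so e_1 = (-0.7071, 0.7071).
e_1·c_2 = (-0.7071)·(-4) + 0.7071·(-2) = 1.4142.
u_2 = c_2 − 1.4142·e_1 = (-3.0000, -3.0000).
‖u_2‖ = 4.2426, so e_2 = (-0.7071, -0.7071).

Q = [[-0.7071, -0.7071], [0.7071, -0.7071]], R = [[2.8284, 1.4142], [0.0000, 4.2426]]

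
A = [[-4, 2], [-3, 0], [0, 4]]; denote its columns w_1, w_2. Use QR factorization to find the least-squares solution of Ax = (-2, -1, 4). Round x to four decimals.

x = (0.7248, 0.8899)

q_1 = w_1/‖w_1‖ = (-4, -3, 0)/5.0000 = (-0.8000, -0.6000, 0.0000).
r_{12} = q_1·w_2 = -1.6000.
u_2 = w_2 + 1.6000·q_1 = (0.7200, -0.9600, 4.0000).
‖u_2‖ = 4.1761, so q_2 = (0.1724, -0.2299, 0.9578).
Qᵀb = (2.2000, 3.7164).
Back-substitute: x_2 = 3.7164/4.1761 = 0.8899.
x_1 = (2.2000 + 1.6000·0.8899)/5.0000 = 0.7248.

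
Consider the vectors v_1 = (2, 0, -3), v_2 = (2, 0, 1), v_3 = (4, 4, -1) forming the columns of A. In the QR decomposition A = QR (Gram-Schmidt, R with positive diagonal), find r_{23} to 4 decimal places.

v_1 = (2, 0, -3); ‖v_1‖ = 3.6056, so e_1 = (0.5547, 0.0000, -0.8321).
e_1·v_2 = 0.5547·2 + 0.0000·0 + (-0.8321)·1 = 0.2774.
u_2 = v_2 − 0.2774·e_1 = (1.8462, 0.0000, 1.2308).
‖u_2‖ = 2.2188, so e_2 = (0.8321, 0.0000, 0.5547).
r_{23} = e_2·v_3 = 2.7735.

r_{23} = 2.7735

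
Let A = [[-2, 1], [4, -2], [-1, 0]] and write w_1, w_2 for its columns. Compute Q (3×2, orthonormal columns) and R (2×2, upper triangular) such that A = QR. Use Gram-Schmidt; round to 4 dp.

Q = [[-0.4364, 0.0976], [0.8729, -0.1952], [-0.2182, -0.9759]], R = [[4.5826, -2.1822], [0.0000, 0.4880]]

w_1 = (-2, 4, -1); ‖w_1‖ = 4.5826, so e_1 = (-0.4364, 0.8729, -0.2182).
e_1·w_2 = (-0.4364)·1 + 0.8729·(-2) + (-0.2182)·0 = -2.1822.
u_2 = w_2 + 2.1822·e_1 = (0.0476, -0.0952, -0.4762).
‖u_2‖ = 0.4880, so e_2 = (0.0976, -0.1952, -0.9759).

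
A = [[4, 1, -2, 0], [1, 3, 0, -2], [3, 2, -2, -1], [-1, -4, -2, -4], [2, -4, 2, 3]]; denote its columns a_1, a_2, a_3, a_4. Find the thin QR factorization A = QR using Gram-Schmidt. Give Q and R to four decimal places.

a_1 = (4, 1, 3, -1, 2); ‖a_1‖ = 5.5678, so q_1 = (0.7184, 0.1796, 0.5388, -0.1796, 0.3592).
q_1·a_2 = 0.7184·1 + 0.1796·3 + 0.5388·2 + (-0.1796)·(-4) + 0.3592·(-4) = 1.6164.
u_2 = a_2 − 1.6164·q_1 = (-0.1613, 2.7097, 1.1290, -3.7097, -4.5806).
‖u_2‖ = 6.5869, so q_2 = (-0.0245, 0.4114, 0.1714, -0.5632, -0.6954).
q_1·a_3 = 0.7184·(-2) + 0.1796·0 + 0.5388·(-2) + (-0.1796)·(-2) + 0.3592·2 = -1.4368; q_2·a_3 = (-0.0245)·(-2) + 0.4114·0 + 0.1714·(-2) + (-0.5632)·(-2) + (-0.6954)·2 = -0.5583.
u_3 = a_3 + 1.4368·q_1 + 0.5583·q_2 = (-0.9814, 0.4877, -1.1301, -2.5725, 2.1279).
‖u_3‖ = 3.6910, so q_3 = (-0.2659, 0.1321, -0.3062, -0.6970, 0.5765).
q_1·a_4 = 0.7184·0 + 0.1796·(-2) + 0.5388·(-1) + (-0.1796)·(-4) + 0.3592·3 = 0.8980; q_2·a_4 = (-0.0245)·0 + 0.4114·(-2) + 0.1714·(-1) + (-0.5632)·(-4) + (-0.6954)·3 = -0.8276; q_3·a_4 = (-0.2659)·0 + 0.1321·(-2) + (-0.3062)·(-1) + (-0.6970)·(-4) + 0.5765·3 = 4.5592.
u_4 = a_4 − 0.8980·q_1 + 0.8276·q_2 − 4.5592·q_3 = (0.5468, -2.4233, 0.0539, -1.1273, -0.5265).
‖u_4‖ = 2.7789, so q_4 = (0.1968, -0.8720, 0.0194, -0.4057, -0.1895).

Q = [[0.7184, -0.0245, -0.2659, 0.1968], [0.1796, 0.4114, 0.1321, -0.8720], [0.5388, 0.1714, -0.3062, 0.0194], [-0.1796, -0.5632, -0.6970, -0.4057], [0.3592, -0.6954, 0.5765, -0.1895]], R = [[5.5678, 1.6164, -1.4368, 0.8980], [0.0000, 6.5869, -0.5583, -0.8276], [0.0000, 0.0000, 3.6910, 4.5592], [0.0000, 0.0000, 0.0000, 2.7789]]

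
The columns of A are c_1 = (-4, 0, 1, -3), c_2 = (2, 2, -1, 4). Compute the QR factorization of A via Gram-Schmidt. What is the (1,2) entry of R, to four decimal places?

r_{12} = -4.1184

e_1 = c_1/‖c_1‖ = (-4, 0, 1, -3)/5.0990 = (-0.7845, 0.0000, 0.1961, -0.5883).
r_{12} = e_1·c_2 = -4.1184.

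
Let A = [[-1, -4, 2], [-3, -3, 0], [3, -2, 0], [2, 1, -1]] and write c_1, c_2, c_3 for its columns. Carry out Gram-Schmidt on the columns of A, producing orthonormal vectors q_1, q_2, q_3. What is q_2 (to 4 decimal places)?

q_1 = c_1/‖c_1‖ = (-1, -3, 3, 2)/4.7958 = (-0.2085, -0.6255, 0.6255, 0.4170).
r_{12} = q_1·c_2 = 1.8766.
u_2 = c_2 − 1.8766·q_1 = (-3.6087, -1.8261, -3.1739, 0.2174).
‖u_2‖ = 5.1457, so q_2 = (-0.7013, -0.3549, -0.6168, 0.0422).

q_2 = (-0.7013, -0.3549, -0.6168, 0.0422)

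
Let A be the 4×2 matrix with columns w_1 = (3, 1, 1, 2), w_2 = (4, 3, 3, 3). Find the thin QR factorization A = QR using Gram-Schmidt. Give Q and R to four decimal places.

w_1 = (3, 1, 1, 2); ‖w_1‖ = 3.8730, so q_1 = (0.7746, 0.2582, 0.2582, 0.5164).
q_1·w_2 = 0.7746·4 + 0.2582·3 + 0.2582·3 + 0.5164·3 = 6.1968.
u_2 = w_2 − 6.1968·q_1 = (-0.8000, 1.4000, 1.4000, -0.2000).
‖u_2‖ = 2.1448, so q_2 = (-0.3730, 0.6528, 0.6528, -0.0933).

Q = [[0.7746, -0.3730], [0.2582, 0.6528], [0.2582, 0.6528], [0.5164, -0.0933]], R = [[3.8730, 6.1968], [0.0000, 2.1448]]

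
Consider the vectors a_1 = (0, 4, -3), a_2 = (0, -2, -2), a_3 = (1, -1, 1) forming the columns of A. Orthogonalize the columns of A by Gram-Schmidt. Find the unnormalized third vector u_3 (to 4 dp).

u_3 = (1.0000, 0.0000, 0.0000)

a_1 = (0, 4, -3); ‖a_1‖ = 5.0000, so e_1 = (0.0000, 0.8000, -0.6000).
e_1·a_2 = 0.0000·0 + 0.8000·(-2) + (-0.6000)·(-2) = -0.4000.
u_2 = a_2 + 0.4000·e_1 = (0.0000, -1.6800, -2.2400).
‖u_2‖ = 2.8000, so e_2 = (0.0000, -0.6000, -0.8000).
e_1·a_3 = 0.0000·1 + 0.8000·(-1) + (-0.6000)·1 = -1.4000; e_2·a_3 = 0.0000·1 + (-0.6000)·(-1) + (-0.8000)·1 = -0.2000.
u_3 = a_3 + 1.4000·e_1 + 0.2000·e_2 = (1.0000, 0.0000, 0.0000).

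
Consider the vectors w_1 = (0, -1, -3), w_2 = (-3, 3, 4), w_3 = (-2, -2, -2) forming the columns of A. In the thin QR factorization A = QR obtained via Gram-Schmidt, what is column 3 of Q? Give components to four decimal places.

w_1 = (0, -1, -3); ‖w_1‖ = 3.1623, so e_1 = (0.0000, -0.3162, -0.9487).
e_1·w_2 = 0.0000·(-3) + (-0.3162)·3 + (-0.9487)·4 = -4.7434.
u_2 = w_2 + 4.7434·e_1 = (-3.0000, 1.5000, -0.5000).
‖u_2‖ = 3.3912, so e_2 = (-0.8847, 0.4423, -0.1474).
e_1·w_3 = 0.0000·(-2) + (-0.3162)·(-2) + (-0.9487)·(-2) = 2.5298; e_2·w_3 = (-0.8847)·(-2) + 0.4423·(-2) + (-0.1474)·(-2) = 1.1795.
u_3 = w_3 − 2.5298·e_1 − 1.1795·e_2 = (-0.9565, -1.7217, 0.5739).
‖u_3‖ = 2.0515, so e_3 = (-0.4663, -0.8393, 0.2798).

e_3 = (-0.4663, -0.8393, 0.2798)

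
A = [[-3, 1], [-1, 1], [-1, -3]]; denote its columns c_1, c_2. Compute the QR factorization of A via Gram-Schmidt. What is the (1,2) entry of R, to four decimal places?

r_{12} = -0.3015

q_1 = c_1/‖c_1‖ = (-3, -1, -1)/3.3166 = (-0.9045, -0.3015, -0.3015).
r_{12} = q_1·c_2 = -0.3015.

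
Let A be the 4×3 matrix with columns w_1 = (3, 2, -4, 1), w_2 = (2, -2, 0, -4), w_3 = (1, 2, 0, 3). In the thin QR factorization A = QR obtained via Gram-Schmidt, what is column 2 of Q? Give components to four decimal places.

q_2 = (0.4503, -0.3821, -0.0546, -0.8051)

w_1 = (3, 2, -4, 1); ‖w_1‖ = 5.4772, so q_1 = (0.5477, 0.3651, -0.7303, 0.1826).
q_1·w_2 = 0.5477·2 + 0.3651·(-2) + (-0.7303)·0 + 0.1826·(-4) = -0.3651.
u_2 = w_2 + 0.3651·q_1 = (2.2000, -1.8667, -0.2667, -3.9333).
‖u_2‖ = 4.8854, so q_2 = (0.4503, -0.3821, -0.0546, -0.8051).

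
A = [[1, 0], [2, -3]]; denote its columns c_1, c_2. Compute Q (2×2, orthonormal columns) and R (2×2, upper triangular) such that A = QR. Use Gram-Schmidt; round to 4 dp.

Q = [[0.4472, 0.8944], [0.8944, -0.4472]], R = [[2.2361, -2.6833], [0.0000, 1.3416]]

q_1 = c_1/‖c_1‖ = (1, 2)/2.2361 = (0.4472, 0.8944).
r_{12} = q_1·c_2 = -2.6833.
u_2 = c_2 + 2.6833·q_1 = (1.2000, -0.6000).
‖u_2‖ = 1.3416, so q_2 = (0.8944, -0.4472).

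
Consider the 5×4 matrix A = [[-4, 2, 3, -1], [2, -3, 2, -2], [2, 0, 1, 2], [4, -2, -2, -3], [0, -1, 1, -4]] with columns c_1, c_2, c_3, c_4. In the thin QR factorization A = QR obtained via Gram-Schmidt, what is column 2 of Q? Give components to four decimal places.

c_1 = (-4, 2, 2, 4, 0); ‖c_1‖ = 6.3246, so q_1 = (-0.6325, 0.3162, 0.3162, 0.6325, 0.0000).
q_1·c_2 = (-0.6325)·2 + 0.3162·(-3) + 0.3162·0 + 0.6325·(-2) + 0.0000·(-1) = -3.4785.
u_2 = c_2 + 3.4785·q_1 = (-0.2000, -1.9000, 1.1000, 0.2000, -1.0000).
‖u_2‖ = 2.4290, so q_2 = (-0.0823, -0.7822, 0.4529, 0.0823, -0.4117).

q_2 = (-0.0823, -0.7822, 0.4529, 0.0823, -0.4117)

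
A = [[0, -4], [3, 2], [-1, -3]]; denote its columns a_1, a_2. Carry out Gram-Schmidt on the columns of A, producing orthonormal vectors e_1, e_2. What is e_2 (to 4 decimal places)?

e_1 = a_1/‖a_1‖ = (0, 3, -1)/3.1623 = (0.0000, 0.9487, -0.3162).
r_{12} = e_1·a_2 = 2.8460.
u_2 = a_2 − 2.8460·e_1 = (-4.0000, -0.7000, -2.1000).
‖u_2‖ = 4.5717, so e_2 = (-0.8750, -0.1531, -0.4594).

e_2 = (-0.8750, -0.1531, -0.4594)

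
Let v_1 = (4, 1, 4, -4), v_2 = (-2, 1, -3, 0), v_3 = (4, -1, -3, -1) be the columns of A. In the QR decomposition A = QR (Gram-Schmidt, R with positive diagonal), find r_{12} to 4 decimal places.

r_{12} = -2.7143

v_1 = (4, 1, 4, -4); ‖v_1‖ = 7.0000, so q_1 = (0.5714, 0.1429, 0.5714, -0.5714).
r_{12} = q_1·v_2 = -2.7143.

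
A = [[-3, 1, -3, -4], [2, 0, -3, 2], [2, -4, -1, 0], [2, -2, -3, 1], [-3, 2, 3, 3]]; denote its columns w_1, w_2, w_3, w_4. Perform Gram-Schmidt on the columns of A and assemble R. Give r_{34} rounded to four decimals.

w_1 = (-3, 2, 2, 2, -3); ‖w_1‖ = 5.4772, so e_1 = (-0.5477, 0.3651, 0.3651, 0.3651, -0.5477).
e_1·w_2 = (-0.5477)·1 + 0.3651·0 + 0.3651·(-4) + 0.3651·(-2) + (-0.5477)·2 = -3.8341.
u_2 = w_2 + 3.8341·e_1 = (-1.1000, 1.4000, -2.6000, -0.6000, -0.1000).
‖u_2‖ = 3.2094, so e_2 = (-0.3427, 0.4362, -0.8101, -0.1870, -0.0312).
e_1·w_3 = (-0.5477)·(-3) + 0.3651·(-3) + 0.3651·(-1) + 0.3651·(-3) + (-0.5477)·3 = -2.5560; e_2·w_3 = (-0.3427)·(-3) + 0.4362·(-3) + (-0.8101)·(-1) + (-0.1870)·(-3) + (-0.0312)·3 = 0.9971.
u_3 = w_3 + 2.5560·e_1 − 0.9971·e_2 = (-4.0583, -2.5016, 0.7411, -1.8803, 1.6311).
‖u_3‖ = 5.4289, so e_3 = (-0.7475, -0.4608, 0.1365, -0.3463, 0.3004).
r_{34} = e_3·w_4 = 2.6235.

r_{34} = 2.6235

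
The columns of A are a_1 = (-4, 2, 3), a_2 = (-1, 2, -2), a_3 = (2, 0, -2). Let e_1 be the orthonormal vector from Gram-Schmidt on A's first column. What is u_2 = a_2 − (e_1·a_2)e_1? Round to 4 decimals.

a_1 = (-4, 2, 3); ‖a_1‖ = 5.3852, so e_1 = (-0.7428, 0.3714, 0.5571).
e_1·a_2 = (-0.7428)·(-1) + 0.3714·2 + 0.5571·(-2) = 0.3714.
u_2 = a_2 − 0.3714·e_1 = (-0.7241, 1.8621, -2.2069).

u_2 = (-0.7241, 1.8621, -2.2069)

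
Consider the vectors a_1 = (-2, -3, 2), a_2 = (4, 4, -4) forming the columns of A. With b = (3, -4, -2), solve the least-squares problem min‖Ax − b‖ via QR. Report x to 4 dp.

a_1 = (-2, -3, 2); ‖a_1‖ = 4.1231, so q_1 = (-0.4851, -0.7276, 0.4851).
q_1·a_2 = (-0.4851)·4 + (-0.7276)·4 + 0.4851·(-4) = -6.7910.
u_2 = a_2 + 6.7910·q_1 = (0.7059, -0.9412, -0.7059).
‖u_2‖ = 1.3720, so q_2 = (0.5145, -0.6860, -0.5145).
Qᵀb = (0.4851, 5.3165).
Back-substitute: x_2 = 5.3165/1.3720 = 3.8750.
x_1 = (0.4851 + 6.7910·3.8750)/4.1231 = 6.5000.

x = (6.5000, 3.8750)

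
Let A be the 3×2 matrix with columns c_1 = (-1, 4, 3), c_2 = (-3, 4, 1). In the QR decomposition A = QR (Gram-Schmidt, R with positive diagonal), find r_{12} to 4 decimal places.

r_{12} = 4.3146

c_1 = (-1, 4, 3); ‖c_1‖ = 5.0990, so e_1 = (-0.1961, 0.7845, 0.5883).
r_{12} = e_1·c_2 = 4.3146.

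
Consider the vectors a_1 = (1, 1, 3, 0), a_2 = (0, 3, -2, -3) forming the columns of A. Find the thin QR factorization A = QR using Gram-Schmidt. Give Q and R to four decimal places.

Q = [[0.3015, 0.0593], [0.3015, 0.7111], [0.9045, -0.2568], [0.0000, -0.6518]], R = [[3.3166, -0.9045], [0.0000, 4.6024]]

a_1 = (1, 1, 3, 0); ‖a_1‖ = 3.3166, so q_1 = (0.3015, 0.3015, 0.9045, 0.0000).
q_1·a_2 = 0.3015·0 + 0.3015·3 + 0.9045·(-2) + 0.0000·(-3) = -0.9045.
u_2 = a_2 + 0.9045·q_1 = (0.2727, 3.2727, -1.1818, -3.0000).
‖u_2‖ = 4.6024, so q_2 = (0.0593, 0.7111, -0.2568, -0.6518).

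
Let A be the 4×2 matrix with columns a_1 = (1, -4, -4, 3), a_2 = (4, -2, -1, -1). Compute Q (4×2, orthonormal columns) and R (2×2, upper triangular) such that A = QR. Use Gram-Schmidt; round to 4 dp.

a_1 = (1, -4, -4, 3); ‖a_1‖ = 6.4807, so e_1 = (0.1543, -0.6172, -0.6172, 0.4629).
e_1·a_2 = 0.1543·4 + (-0.6172)·(-2) + (-0.6172)·(-1) + 0.4629·(-1) = 2.0059.
u_2 = a_2 − 2.0059·e_1 = (3.6905, -0.7619, 0.2381, -1.9286).
‖u_2‖ = 4.2398, so e_2 = (0.8704, -0.1797, 0.0562, -0.4549).

Q = [[0.1543, 0.8704], [-0.6172, -0.1797], [-0.6172, 0.0562], [0.4629, -0.4549]], R = [[6.4807, 2.0059], [0.0000, 4.2398]]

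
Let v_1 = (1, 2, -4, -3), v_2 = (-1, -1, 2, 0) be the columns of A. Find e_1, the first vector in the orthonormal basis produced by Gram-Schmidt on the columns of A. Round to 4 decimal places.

v_1 = (1, 2, -4, -3); ‖v_1‖ = 5.4772, so e_1 = (0.1826, 0.3651, -0.7303, -0.5477).

e_1 = (0.1826, 0.3651, -0.7303, -0.5477)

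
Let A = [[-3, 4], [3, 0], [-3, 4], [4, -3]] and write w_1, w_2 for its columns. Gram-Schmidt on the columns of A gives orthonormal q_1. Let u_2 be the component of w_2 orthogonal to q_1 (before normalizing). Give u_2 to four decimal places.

u_2 = (1.4884, 2.5116, 1.4884, 0.3488)

w_1 = (-3, 3, -3, 4); ‖w_1‖ = 6.5574, so q_1 = (-0.4575, 0.4575, -0.4575, 0.6100).
q_1·w_2 = (-0.4575)·4 + 0.4575·0 + (-0.4575)·4 + 0.6100·(-3) = -5.4899.
u_2 = w_2 + 5.4899·q_1 = (1.4884, 2.5116, 1.4884, 0.3488).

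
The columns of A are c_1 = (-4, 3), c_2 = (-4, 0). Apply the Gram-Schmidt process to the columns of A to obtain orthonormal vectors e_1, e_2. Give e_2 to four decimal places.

c_1 = (-4, 3); ‖c_1‖ = 5.0000, so e_1 = (-0.8000, 0.6000).
e_1·c_2 = (-0.8000)·(-4) + 0.6000·0 = 3.2000.
u_2 = c_2 − 3.2000·e_1 = (-1.4400, -1.9200).
‖u_2‖ = 2.4000, so e_2 = (-0.6000, -0.8000).

e_2 = (-0.6000, -0.8000)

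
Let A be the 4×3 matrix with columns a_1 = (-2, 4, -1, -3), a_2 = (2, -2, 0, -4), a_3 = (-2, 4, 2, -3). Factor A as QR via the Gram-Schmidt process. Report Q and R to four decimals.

Q = [[-0.3651, 0.4082, -0.0678], [0.7303, -0.4082, 0.1356], [-0.1826, 0.0000, 0.9832], [-0.5477, -0.8165, -0.1017]], R = [[5.4772, 0.0000, 4.9295], [0.0000, 4.8990, 0.0000], [0.0000, 0.0000, 2.9496]]

a_1 = (-2, 4, -1, -3); ‖a_1‖ = 5.4772, so e_1 = (-0.3651, 0.7303, -0.1826, -0.5477).
e_1·a_2 = (-0.3651)·2 + 0.7303·(-2) + (-0.1826)·0 + (-0.5477)·(-4) = 0.0000.
u_2 = a_2 + 0.0000·e_1 = (2.0000, -2.0000, 0.0000, -4.0000).
‖u_2‖ = 4.8990, so e_2 = (0.4082, -0.4082, 0.0000, -0.8165).
e_1·a_3 = (-0.3651)·(-2) + 0.7303·4 + (-0.1826)·2 + (-0.5477)·(-3) = 4.9295; e_2·a_3 = 0.4082·(-2) + (-0.4082)·4 + 0.0000·2 + (-0.8165)·(-3) = 0.0000.
u_3 = a_3 − 4.9295·e_1 − 0.0000·e_2 = (-0.2000, 0.4000, 2.9000, -0.3000).
‖u_3‖ = 2.9496, so e_3 = (-0.0678, 0.1356, 0.9832, -0.1017).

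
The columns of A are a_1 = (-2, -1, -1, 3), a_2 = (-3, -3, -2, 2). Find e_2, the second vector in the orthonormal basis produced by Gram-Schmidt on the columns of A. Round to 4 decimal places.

e_2 = (-0.2826, -0.7194, -0.3340, -0.5395)

a_1 = (-2, -1, -1, 3); ‖a_1‖ = 3.8730, so e_1 = (-0.5164, -0.2582, -0.2582, 0.7746).
e_1·a_2 = (-0.5164)·(-3) + (-0.2582)·(-3) + (-0.2582)·(-2) + 0.7746·2 = 4.3894.
u_2 = a_2 − 4.3894·e_1 = (-0.7333, -1.8667, -0.8667, -1.4000).
‖u_2‖ = 2.5949, so e_2 = (-0.2826, -0.7194, -0.3340, -0.5395).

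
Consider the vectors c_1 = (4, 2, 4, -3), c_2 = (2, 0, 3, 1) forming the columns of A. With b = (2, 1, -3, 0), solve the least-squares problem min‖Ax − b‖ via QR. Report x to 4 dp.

x = (0.1672, -0.5601)

c_1 = (4, 2, 4, -3); ‖c_1‖ = 6.7082, so e_1 = (0.5963, 0.2981, 0.5963, -0.4472).
e_1·c_2 = 0.5963·2 + 0.2981·0 + 0.5963·3 + (-0.4472)·1 = 2.5342.
u_2 = c_2 − 2.5342·e_1 = (0.4889, -0.7556, 1.4889, 2.1333).
‖u_2‖ = 2.7528, so e_2 = (0.1776, -0.2745, 0.5409, 0.7750).
Qᵀb = (-0.2981, -1.5419).
Back-substitute: x_2 = -1.5419/2.7528 = -0.5601.
x_1 = (-0.2981 − 2.5342·(-0.5601))/6.7082 = 0.1672.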